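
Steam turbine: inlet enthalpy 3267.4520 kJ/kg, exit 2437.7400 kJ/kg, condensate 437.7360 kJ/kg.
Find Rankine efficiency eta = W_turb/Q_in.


W = 829.7120 kJ/kg
Q_in = 2829.7160 kJ/kg
eta = 0.2932 = 29.3214%

eta = 29.3214%


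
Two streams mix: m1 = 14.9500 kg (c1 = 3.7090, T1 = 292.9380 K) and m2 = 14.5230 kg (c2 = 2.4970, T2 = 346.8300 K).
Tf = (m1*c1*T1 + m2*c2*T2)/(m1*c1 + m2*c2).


num = 28820.6995
den = 91.7135
Tf = 314.2471 K

314.2471 K


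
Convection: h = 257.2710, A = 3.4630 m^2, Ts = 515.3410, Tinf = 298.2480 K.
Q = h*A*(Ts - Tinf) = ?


dT = 217.0930 K
Q = 257.2710 * 3.4630 * 217.0930 = 193414.5521 W

193414.5521 W


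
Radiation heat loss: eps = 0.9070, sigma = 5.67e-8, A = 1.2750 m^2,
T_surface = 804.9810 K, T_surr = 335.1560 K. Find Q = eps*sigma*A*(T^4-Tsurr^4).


T^4 = 4.1990e+11
Tsurr^4 = 1.2618e+10
Q = 0.9070 * 5.67e-8 * 1.2750 * 4.0728e+11 = 26704.9867 W

26704.9867 W


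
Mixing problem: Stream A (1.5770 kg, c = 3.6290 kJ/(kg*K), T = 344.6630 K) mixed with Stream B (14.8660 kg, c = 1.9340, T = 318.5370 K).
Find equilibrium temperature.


num = 11130.6909
den = 34.4738
Tf = 322.8741 K

322.8741 K


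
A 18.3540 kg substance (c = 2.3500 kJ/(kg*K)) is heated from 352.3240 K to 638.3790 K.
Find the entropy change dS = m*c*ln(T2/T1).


T2/T1 = 1.8119
ln(T2/T1) = 0.5944
dS = 18.3540 * 2.3500 * 0.5944 = 25.6368 kJ/K

25.6368 kJ/K


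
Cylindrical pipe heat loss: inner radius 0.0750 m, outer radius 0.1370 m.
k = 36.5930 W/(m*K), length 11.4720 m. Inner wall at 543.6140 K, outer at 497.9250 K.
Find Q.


dT = 45.6890 K
ln(ro/ri) = 0.6025
Q = 2*pi*36.5930*11.4720*45.6890 / 0.6025 = 200021.5576 W

200021.5576 W


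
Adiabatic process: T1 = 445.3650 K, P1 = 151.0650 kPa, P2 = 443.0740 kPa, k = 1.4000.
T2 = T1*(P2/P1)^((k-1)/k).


(k-1)/k = 0.2857
(P2/P1)^exp = 1.3599
T2 = 445.3650 * 1.3599 = 605.6670 K

605.6670 K


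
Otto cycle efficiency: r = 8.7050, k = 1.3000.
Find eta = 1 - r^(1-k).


r^(k-1) = 1.9140
eta = 1 - 1/1.9140 = 0.4775 = 47.7520%

47.7520%


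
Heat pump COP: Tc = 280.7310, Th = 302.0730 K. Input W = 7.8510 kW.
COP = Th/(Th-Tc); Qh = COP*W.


COP = 302.0730 / 21.3420 = 14.1539
Qh = 14.1539 * 7.8510 = 111.1224 kW

COP = 14.1539, Qh = 111.1224 kW


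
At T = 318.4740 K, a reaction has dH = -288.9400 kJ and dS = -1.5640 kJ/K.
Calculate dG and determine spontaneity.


T*dS = 318.4740 * -1.5640 = -498.0933 kJ
dG = -288.9400 + 498.0933 = 209.1533 kJ (non-spontaneous)

dG = 209.1533 kJ, non-spontaneous


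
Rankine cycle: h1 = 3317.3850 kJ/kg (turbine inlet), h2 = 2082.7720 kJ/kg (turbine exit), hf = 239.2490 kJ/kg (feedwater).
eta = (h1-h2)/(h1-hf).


W = 1234.6130 kJ/kg
Q_in = 3078.1360 kJ/kg
eta = 0.4011 = 40.1091%

eta = 40.1091%


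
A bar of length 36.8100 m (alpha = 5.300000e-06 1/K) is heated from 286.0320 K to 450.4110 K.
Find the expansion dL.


dT = 164.3790 K
dL = 5.300000e-06 * 36.8100 * 164.3790 = 0.032069 m
L_final = 36.842069 m

dL = 0.032069 m


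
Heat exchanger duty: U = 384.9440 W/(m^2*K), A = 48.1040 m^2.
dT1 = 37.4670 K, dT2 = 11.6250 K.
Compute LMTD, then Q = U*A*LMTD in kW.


LMTD = 22.0815 K
Q = 384.9440 * 48.1040 * 22.0815 = 408890.1984 W = 408.8902 kW

408.8902 kW


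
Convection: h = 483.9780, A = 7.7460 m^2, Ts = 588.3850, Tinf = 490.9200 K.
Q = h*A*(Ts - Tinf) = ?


dT = 97.4650 K
Q = 483.9780 * 7.7460 * 97.4650 = 365385.9136 W

365385.9136 W


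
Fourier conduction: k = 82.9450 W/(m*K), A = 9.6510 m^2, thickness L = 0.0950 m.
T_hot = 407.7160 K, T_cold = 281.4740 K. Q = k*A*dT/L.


dT = 126.2420 K
Q = 82.9450 * 9.6510 * 126.2420 / 0.0950 = 1063757.8747 W

1063757.8747 W


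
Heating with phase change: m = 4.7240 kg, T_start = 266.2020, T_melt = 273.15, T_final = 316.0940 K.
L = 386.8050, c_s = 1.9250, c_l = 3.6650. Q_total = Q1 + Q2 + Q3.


Q1 (sensible, solid) = 4.7240 * 1.9250 * 6.9480 = 63.1830 kJ
Q2 (latent) = 4.7240 * 386.8050 = 1827.2668 kJ
Q3 (sensible, liquid) = 4.7240 * 3.6650 * 42.9440 = 743.5092 kJ
Q_total = 2633.9591 kJ

2633.9591 kJ


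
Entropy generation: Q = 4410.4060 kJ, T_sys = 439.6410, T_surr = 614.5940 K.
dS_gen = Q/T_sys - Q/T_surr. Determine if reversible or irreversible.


dS_sys = 4410.4060/439.6410 = 10.0318 kJ/K
dS_surr = -4410.4060/614.5940 = -7.1761 kJ/K
dS_gen = 10.0318 - 7.1761 = 2.8557 kJ/K (irreversible)

dS_gen = 2.8557 kJ/K, irreversible


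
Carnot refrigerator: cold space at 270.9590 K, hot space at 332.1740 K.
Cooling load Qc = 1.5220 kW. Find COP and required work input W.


COP = 270.9590 / 61.2150 = 4.4263
W = 1.5220 / 4.4263 = 0.3438 kW

COP = 4.4263, W = 0.3438 kW


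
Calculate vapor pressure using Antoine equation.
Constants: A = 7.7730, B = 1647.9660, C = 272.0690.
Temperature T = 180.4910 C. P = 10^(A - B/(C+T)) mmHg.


C+T = 452.5600
B/(C+T) = 3.6414
log10(P) = 7.7730 - 3.6414 = 4.1316
P = 10^4.1316 = 13538.4526 mmHg

13538.4526 mmHg


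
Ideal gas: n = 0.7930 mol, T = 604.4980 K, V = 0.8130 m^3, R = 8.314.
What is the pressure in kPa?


P = nRT/V = 0.7930 * 8.314 * 604.4980 / 0.8130
= 3985.4565 / 0.8130 = 4902.1605 Pa = 4.9022 kPa

4.9022 kPa


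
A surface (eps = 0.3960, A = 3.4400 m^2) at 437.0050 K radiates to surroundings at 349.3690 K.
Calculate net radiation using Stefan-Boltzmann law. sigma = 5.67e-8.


T^4 = 3.6471e+10
Tsurr^4 = 1.4898e+10
Q = 0.3960 * 5.67e-8 * 3.4400 * 2.1573e+10 = 1666.2387 W

1666.2387 W


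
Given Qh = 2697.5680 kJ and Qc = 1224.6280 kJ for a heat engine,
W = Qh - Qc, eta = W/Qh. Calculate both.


W = 2697.5680 - 1224.6280 = 1472.9400 kJ
eta = 1472.9400 / 2697.5680 = 0.5460 = 54.6025%

W = 1472.9400 kJ, eta = 54.6025%


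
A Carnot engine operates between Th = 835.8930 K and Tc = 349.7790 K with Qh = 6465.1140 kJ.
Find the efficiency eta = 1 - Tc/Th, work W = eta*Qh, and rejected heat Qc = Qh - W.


eta = 1 - 349.7790/835.8930 = 0.5816
W = 0.5816 * 6465.1140 = 3759.7903 kJ
Qc = 6465.1140 - 3759.7903 = 2705.3237 kJ

eta = 58.1551%, W = 3759.7903 kJ, Qc = 2705.3237 kJ


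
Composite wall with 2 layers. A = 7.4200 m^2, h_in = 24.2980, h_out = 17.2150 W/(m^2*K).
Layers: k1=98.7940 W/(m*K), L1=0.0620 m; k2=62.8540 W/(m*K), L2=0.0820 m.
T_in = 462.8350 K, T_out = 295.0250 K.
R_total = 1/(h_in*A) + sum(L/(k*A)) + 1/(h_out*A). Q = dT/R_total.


R_conv_in = 1/(24.2980*7.4200) = 0.0055
R_1 = 0.0620/(98.7940*7.4200) = 8.4578e-05
R_2 = 0.0820/(62.8540*7.4200) = 0.0002
R_conv_out = 1/(17.2150*7.4200) = 0.0078
R_total = 0.0136 K/W
Q = 167.8100 / 0.0136 = 12306.6885 W

R_total = 0.0136 K/W, Q = 12306.6885 W


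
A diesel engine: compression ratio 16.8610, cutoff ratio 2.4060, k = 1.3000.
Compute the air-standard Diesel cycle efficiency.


r^(k-1) = 2.3338
rc^k = 3.1310
eta = 0.5004 = 50.0435%

50.0435%


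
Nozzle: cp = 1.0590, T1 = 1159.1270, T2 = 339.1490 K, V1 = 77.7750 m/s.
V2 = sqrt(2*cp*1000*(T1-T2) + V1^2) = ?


dT = 819.9780 K
2*cp*1000*dT = 1736713.4040
V1^2 = 6048.9506
V2 = sqrt(1742762.3546) = 1320.1372 m/s

1320.1372 m/s


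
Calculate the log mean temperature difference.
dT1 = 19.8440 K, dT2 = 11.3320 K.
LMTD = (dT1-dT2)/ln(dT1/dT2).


dT1/dT2 = 1.7511
ln(dT1/dT2) = 0.5603
LMTD = 8.5120 / 0.5603 = 15.1926 K

15.1926 K


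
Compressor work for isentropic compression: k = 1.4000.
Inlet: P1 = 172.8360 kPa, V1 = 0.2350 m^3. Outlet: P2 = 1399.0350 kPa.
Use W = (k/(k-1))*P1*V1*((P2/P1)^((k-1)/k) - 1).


(k-1)/k = 0.2857
(P2/P1)^exp = 1.8175
W = 3.5000 * 172.8360 * 0.2350 * (1.8175 - 1) = 116.2196 kJ

116.2196 kJ


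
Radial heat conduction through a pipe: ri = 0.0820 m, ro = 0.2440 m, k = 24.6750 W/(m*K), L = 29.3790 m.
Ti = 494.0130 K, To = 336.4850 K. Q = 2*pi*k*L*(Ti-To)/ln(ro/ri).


dT = 157.5280 K
ln(ro/ri) = 1.0904
Q = 2*pi*24.6750*29.3790*157.5280 / 1.0904 = 658000.8404 W

658000.8404 W


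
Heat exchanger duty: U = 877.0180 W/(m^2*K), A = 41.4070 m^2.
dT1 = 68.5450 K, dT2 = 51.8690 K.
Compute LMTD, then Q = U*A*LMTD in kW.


LMTD = 59.8201 K
Q = 877.0180 * 41.4070 * 59.8201 = 2172348.2159 W = 2172.3482 kW

2172.3482 kW


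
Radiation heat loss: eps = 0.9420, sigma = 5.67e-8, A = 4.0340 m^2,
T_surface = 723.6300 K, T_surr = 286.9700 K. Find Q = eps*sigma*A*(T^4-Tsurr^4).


T^4 = 2.7420e+11
Tsurr^4 = 6.7818e+09
Q = 0.9420 * 5.67e-8 * 4.0340 * 2.6742e+11 = 57618.1837 W

57618.1837 W


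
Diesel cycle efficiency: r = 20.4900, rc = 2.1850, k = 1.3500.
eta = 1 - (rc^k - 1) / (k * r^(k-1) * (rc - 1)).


r^(k-1) = 2.8777
rc^k = 2.8725
eta = 0.5932 = 59.3249%

59.3249%


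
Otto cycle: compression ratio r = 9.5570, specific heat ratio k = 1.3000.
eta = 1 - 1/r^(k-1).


r^(k-1) = 1.9683
eta = 1 - 1/1.9683 = 0.4920 = 49.1953%

49.1953%


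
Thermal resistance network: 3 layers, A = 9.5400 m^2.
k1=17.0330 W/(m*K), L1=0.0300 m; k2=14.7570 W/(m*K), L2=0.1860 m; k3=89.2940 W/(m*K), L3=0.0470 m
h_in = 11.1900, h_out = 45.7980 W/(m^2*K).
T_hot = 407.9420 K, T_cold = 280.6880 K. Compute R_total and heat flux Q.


R_conv_in = 1/(11.1900*9.5400) = 0.0094
R_1 = 0.0300/(17.0330*9.5400) = 0.0002
R_2 = 0.1860/(14.7570*9.5400) = 0.0013
R_3 = 0.0470/(89.2940*9.5400) = 5.5173e-05
R_conv_out = 1/(45.7980*9.5400) = 0.0023
R_total = 0.0132 K/W
Q = 127.2540 / 0.0132 = 9627.8894 W

R_total = 0.0132 K/W, Q = 9627.8894 W


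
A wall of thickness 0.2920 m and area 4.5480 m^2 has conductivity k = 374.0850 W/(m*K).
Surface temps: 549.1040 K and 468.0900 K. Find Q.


dT = 81.0140 K
Q = 374.0850 * 4.5480 * 81.0140 / 0.2920 = 472028.2319 W

472028.2319 W


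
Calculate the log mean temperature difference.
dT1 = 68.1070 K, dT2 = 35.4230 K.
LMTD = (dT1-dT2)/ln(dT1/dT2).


dT1/dT2 = 1.9227
ln(dT1/dT2) = 0.6537
LMTD = 32.6840 / 0.6537 = 49.9970 K

49.9970 K


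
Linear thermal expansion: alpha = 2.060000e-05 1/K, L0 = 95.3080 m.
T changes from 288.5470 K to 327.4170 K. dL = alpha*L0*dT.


dT = 38.8700 K
dL = 2.060000e-05 * 95.3080 * 38.8700 = 0.076315 m
L_final = 95.384315 m

dL = 0.076315 m


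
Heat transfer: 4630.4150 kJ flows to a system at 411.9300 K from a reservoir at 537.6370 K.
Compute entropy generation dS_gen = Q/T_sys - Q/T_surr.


dS_sys = 4630.4150/411.9300 = 11.2408 kJ/K
dS_surr = -4630.4150/537.6370 = -8.6125 kJ/K
dS_gen = 11.2408 - 8.6125 = 2.6283 kJ/K (irreversible)

dS_gen = 2.6283 kJ/K, irreversible


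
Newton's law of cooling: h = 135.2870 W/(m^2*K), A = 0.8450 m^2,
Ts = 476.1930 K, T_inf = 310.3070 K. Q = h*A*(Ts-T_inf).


dT = 165.8860 K
Q = 135.2870 * 0.8450 * 165.8860 = 18963.6753 W

18963.6753 W


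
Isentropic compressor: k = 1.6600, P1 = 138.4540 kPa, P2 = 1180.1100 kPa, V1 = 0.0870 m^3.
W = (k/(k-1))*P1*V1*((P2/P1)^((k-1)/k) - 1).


(k-1)/k = 0.3976
(P2/P1)^exp = 2.3443
W = 2.5152 * 138.4540 * 0.0870 * (2.3443 - 1) = 40.7258 kJ

40.7258 kJ


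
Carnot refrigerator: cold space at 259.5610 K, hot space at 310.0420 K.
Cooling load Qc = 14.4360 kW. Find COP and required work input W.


COP = 259.5610 / 50.4810 = 5.1418
W = 14.4360 / 5.1418 = 2.8076 kW

COP = 5.1418, W = 2.8076 kW


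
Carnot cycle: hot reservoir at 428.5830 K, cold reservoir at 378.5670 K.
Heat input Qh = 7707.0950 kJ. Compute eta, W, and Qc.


eta = 1 - 378.5670/428.5830 = 0.1167
W = 0.1167 * 7707.0950 = 899.4245 kJ
Qc = 7707.0950 - 899.4245 = 6807.6705 kJ

eta = 11.6701%, W = 899.4245 kJ, Qc = 6807.6705 kJ


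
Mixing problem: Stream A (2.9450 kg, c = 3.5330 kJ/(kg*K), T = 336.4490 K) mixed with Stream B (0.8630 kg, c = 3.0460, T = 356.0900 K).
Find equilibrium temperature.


num = 4436.6989
den = 13.0334
Tf = 340.4104 K

340.4104 K


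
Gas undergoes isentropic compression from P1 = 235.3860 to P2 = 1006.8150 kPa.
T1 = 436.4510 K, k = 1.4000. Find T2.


(k-1)/k = 0.2857
(P2/P1)^exp = 1.5147
T2 = 436.4510 * 1.5147 = 661.1036 K

661.1036 K


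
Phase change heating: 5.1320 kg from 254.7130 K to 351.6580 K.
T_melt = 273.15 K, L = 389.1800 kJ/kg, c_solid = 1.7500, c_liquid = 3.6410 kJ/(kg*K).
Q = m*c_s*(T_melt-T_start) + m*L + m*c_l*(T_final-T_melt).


Q1 (sensible, solid) = 5.1320 * 1.7500 * 18.4370 = 165.5827 kJ
Q2 (latent) = 5.1320 * 389.1800 = 1997.2718 kJ
Q3 (sensible, liquid) = 5.1320 * 3.6410 * 78.5080 = 1466.9700 kJ
Q_total = 3629.8245 kJ

3629.8245 kJ


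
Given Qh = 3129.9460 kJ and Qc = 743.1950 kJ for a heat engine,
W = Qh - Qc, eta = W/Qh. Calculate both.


W = 3129.9460 - 743.1950 = 2386.7510 kJ
eta = 2386.7510 / 3129.9460 = 0.7626 = 76.2553%

W = 2386.7510 kJ, eta = 76.2553%


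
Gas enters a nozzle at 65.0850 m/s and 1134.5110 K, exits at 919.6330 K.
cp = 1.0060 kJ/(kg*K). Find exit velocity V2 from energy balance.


dT = 214.8780 K
2*cp*1000*dT = 432334.5360
V1^2 = 4236.0572
V2 = sqrt(436570.5932) = 660.7349 m/s

660.7349 m/s


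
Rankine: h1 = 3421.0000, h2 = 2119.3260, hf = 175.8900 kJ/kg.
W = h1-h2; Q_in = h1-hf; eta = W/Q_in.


W = 1301.6740 kJ/kg
Q_in = 3245.1100 kJ/kg
eta = 0.4011 = 40.1119%

eta = 40.1119%


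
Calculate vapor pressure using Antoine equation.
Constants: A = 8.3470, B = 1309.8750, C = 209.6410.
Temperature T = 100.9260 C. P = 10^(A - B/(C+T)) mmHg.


C+T = 310.5670
B/(C+T) = 4.2177
log10(P) = 8.3470 - 4.2177 = 4.1293
P = 10^4.1293 = 13468.2467 mmHg

13468.2467 mmHg


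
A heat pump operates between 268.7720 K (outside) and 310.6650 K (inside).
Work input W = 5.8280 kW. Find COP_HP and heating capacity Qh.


COP = 310.6650 / 41.8930 = 7.4157
Qh = 7.4157 * 5.8280 = 43.2186 kW

COP = 7.4157, Qh = 43.2186 kW


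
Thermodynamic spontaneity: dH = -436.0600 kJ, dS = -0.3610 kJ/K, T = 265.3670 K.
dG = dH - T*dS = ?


T*dS = 265.3670 * -0.3610 = -95.7975 kJ
dG = -436.0600 + 95.7975 = -340.2625 kJ (spontaneous)

dG = -340.2625 kJ, spontaneous


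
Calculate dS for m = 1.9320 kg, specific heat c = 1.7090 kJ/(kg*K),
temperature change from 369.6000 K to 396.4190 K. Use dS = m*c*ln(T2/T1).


T2/T1 = 1.0726
ln(T2/T1) = 0.0701
dS = 1.9320 * 1.7090 * 0.0701 = 0.2313 kJ/K

0.2313 kJ/K


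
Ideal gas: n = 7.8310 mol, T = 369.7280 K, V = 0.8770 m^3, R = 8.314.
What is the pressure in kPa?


P = nRT/V = 7.8310 * 8.314 * 369.7280 / 0.8770
= 24071.8565 / 0.8770 = 27447.9550 Pa = 27.4480 kPa

27.4480 kPa


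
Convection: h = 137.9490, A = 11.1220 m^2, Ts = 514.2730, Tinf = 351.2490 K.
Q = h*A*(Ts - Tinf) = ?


dT = 163.0240 K
Q = 137.9490 * 11.1220 * 163.0240 = 250122.6333 W

250122.6333 W


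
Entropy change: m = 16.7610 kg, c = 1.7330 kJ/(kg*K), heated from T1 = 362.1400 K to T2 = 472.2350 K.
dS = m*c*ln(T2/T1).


T2/T1 = 1.3040
ln(T2/T1) = 0.2654
dS = 16.7610 * 1.7330 * 0.2654 = 7.7104 kJ/K

7.7104 kJ/K


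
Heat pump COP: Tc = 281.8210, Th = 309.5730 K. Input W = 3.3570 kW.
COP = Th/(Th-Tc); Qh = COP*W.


COP = 309.5730 / 27.7520 = 11.1550
Qh = 11.1550 * 3.3570 = 37.4473 kW

COP = 11.1550, Qh = 37.4473 kW


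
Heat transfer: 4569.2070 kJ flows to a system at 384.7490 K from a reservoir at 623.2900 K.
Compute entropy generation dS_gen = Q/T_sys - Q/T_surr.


dS_sys = 4569.2070/384.7490 = 11.8758 kJ/K
dS_surr = -4569.2070/623.2900 = -7.3308 kJ/K
dS_gen = 11.8758 - 7.3308 = 4.5450 kJ/K (irreversible)

dS_gen = 4.5450 kJ/K, irreversible


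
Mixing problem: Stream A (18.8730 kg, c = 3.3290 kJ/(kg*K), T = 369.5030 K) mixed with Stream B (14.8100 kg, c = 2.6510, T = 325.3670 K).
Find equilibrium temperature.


num = 35989.5493
den = 102.0895
Tf = 352.5293 K

352.5293 K


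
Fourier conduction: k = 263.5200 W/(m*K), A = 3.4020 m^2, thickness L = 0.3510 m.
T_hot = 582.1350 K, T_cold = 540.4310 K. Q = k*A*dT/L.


dT = 41.7040 K
Q = 263.5200 * 3.4020 * 41.7040 / 0.3510 = 106516.8922 W

106516.8922 W


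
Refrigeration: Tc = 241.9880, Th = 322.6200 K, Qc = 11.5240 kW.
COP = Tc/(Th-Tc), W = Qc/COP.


COP = 241.9880 / 80.6320 = 3.0011
W = 11.5240 / 3.0011 = 3.8399 kW

COP = 3.0011, W = 3.8399 kW


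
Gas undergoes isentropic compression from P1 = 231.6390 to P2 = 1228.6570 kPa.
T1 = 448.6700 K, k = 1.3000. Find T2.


(k-1)/k = 0.2308
(P2/P1)^exp = 1.4697
T2 = 448.6700 * 1.4697 = 659.3967 K

659.3967 K


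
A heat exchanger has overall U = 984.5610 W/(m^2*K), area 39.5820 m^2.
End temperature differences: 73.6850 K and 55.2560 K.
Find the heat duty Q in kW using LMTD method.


LMTD = 64.0291 K
Q = 984.5610 * 39.5820 * 64.0291 = 2495270.6904 W = 2495.2707 kW

2495.2707 kW


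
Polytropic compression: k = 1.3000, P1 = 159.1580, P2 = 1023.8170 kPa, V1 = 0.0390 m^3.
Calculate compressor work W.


(k-1)/k = 0.2308
(P2/P1)^exp = 1.5366
W = 4.3333 * 159.1580 * 0.0390 * (1.5366 - 1) = 14.4325 kJ

14.4325 kJ


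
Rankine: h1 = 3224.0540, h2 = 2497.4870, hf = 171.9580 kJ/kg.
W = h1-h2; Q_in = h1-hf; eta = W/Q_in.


W = 726.5670 kJ/kg
Q_in = 3052.0960 kJ/kg
eta = 0.2381 = 23.8055%

eta = 23.8055%


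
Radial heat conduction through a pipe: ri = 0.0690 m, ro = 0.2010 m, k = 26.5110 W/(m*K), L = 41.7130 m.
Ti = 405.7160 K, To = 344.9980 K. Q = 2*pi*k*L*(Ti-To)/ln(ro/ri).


dT = 60.7180 K
ln(ro/ri) = 1.0692
Q = 2*pi*26.5110*41.7130*60.7180 / 1.0692 = 394581.3549 W

394581.3549 W


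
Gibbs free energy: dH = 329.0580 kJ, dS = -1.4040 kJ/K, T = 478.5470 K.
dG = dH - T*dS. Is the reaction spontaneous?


T*dS = 478.5470 * -1.4040 = -671.8800 kJ
dG = 329.0580 + 671.8800 = 1000.9380 kJ (non-spontaneous)

dG = 1000.9380 kJ, non-spontaneous


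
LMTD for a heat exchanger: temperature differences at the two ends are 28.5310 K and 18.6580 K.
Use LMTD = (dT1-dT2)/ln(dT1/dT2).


dT1/dT2 = 1.5292
ln(dT1/dT2) = 0.4247
LMTD = 9.8730 / 0.4247 = 23.2461 K

23.2461 K


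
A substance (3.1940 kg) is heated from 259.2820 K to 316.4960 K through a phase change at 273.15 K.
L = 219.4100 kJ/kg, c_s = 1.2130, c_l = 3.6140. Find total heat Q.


Q1 (sensible, solid) = 3.1940 * 1.2130 * 13.8680 = 53.7291 kJ
Q2 (latent) = 3.1940 * 219.4100 = 700.7955 kJ
Q3 (sensible, liquid) = 3.1940 * 3.6140 * 43.3460 = 500.3479 kJ
Q_total = 1254.8725 kJ

1254.8725 kJ


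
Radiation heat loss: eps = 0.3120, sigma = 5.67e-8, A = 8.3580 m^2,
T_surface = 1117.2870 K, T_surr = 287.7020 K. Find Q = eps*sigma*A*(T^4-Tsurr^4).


T^4 = 1.5583e+12
Tsurr^4 = 6.8513e+09
Q = 0.3120 * 5.67e-8 * 8.3580 * 1.5515e+12 = 229395.7634 W

229395.7634 W


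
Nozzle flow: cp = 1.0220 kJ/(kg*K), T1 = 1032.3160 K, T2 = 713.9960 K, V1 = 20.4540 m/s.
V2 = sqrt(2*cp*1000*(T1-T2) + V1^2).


dT = 318.3200 K
2*cp*1000*dT = 650646.0800
V1^2 = 418.3661
V2 = sqrt(651064.4461) = 806.8856 m/s

806.8856 m/s


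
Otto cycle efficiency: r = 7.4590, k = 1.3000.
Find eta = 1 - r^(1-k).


r^(k-1) = 1.8273
eta = 1 - 1/1.8273 = 0.4527 = 45.2737%

45.2737%


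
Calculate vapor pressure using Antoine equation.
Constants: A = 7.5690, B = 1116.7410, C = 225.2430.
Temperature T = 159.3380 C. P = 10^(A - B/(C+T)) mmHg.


C+T = 384.5810
B/(C+T) = 2.9038
log10(P) = 7.5690 - 2.9038 = 4.6652
P = 10^4.6652 = 46260.8706 mmHg

46260.8706 mmHg


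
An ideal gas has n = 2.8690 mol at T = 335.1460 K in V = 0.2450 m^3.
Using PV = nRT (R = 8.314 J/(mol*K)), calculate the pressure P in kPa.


P = nRT/V = 2.8690 * 8.314 * 335.1460 / 0.2450
= 7994.1926 / 0.2450 = 32629.3577 Pa = 32.6294 kPa

32.6294 kPa


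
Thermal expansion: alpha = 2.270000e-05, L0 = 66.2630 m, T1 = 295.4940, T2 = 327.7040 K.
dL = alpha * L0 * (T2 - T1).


dT = 32.2100 K
dL = 2.270000e-05 * 66.2630 * 32.2100 = 0.048449 m
L_final = 66.311449 m

dL = 0.048449 m


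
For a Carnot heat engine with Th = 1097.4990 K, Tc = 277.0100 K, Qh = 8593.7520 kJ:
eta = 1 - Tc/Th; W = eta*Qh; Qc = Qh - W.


eta = 1 - 277.0100/1097.4990 = 0.7476
W = 0.7476 * 8593.7520 = 6424.6792 kJ
Qc = 8593.7520 - 6424.6792 = 2169.0728 kJ

eta = 74.7599%, W = 6424.6792 kJ, Qc = 2169.0728 kJ


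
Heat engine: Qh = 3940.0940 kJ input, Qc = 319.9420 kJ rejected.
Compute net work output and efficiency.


W = 3940.0940 - 319.9420 = 3620.1520 kJ
eta = 3620.1520 / 3940.0940 = 0.9188 = 91.8798%

W = 3620.1520 kJ, eta = 91.8798%


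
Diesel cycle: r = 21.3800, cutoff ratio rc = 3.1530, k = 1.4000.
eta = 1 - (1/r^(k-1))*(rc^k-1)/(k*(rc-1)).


r^(k-1) = 3.4041
rc^k = 4.9913
eta = 0.6110 = 61.1009%

61.1009%


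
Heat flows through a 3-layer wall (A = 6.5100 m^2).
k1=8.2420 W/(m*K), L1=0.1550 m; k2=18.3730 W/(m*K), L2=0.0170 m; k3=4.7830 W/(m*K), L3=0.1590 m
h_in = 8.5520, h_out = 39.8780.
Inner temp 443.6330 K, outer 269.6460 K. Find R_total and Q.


R_conv_in = 1/(8.5520*6.5100) = 0.0180
R_1 = 0.1550/(8.2420*6.5100) = 0.0029
R_2 = 0.0170/(18.3730*6.5100) = 0.0001
R_3 = 0.1590/(4.7830*6.5100) = 0.0051
R_conv_out = 1/(39.8780*6.5100) = 0.0039
R_total = 0.0300 K/W
Q = 173.9870 / 0.0300 = 5809.0159 W

R_total = 0.0300 K/W, Q = 5809.0159 W


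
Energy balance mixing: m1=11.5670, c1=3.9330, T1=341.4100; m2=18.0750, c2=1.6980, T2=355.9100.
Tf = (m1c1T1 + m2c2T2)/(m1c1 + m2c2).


num = 26455.1273
den = 76.1844
Tf = 347.2514 K

347.2514 K


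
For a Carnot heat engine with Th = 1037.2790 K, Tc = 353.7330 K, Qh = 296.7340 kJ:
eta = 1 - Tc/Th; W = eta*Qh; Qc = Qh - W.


eta = 1 - 353.7330/1037.2790 = 0.6590
W = 0.6590 * 296.7340 = 195.5417 kJ
Qc = 296.7340 - 195.5417 = 101.1923 kJ

eta = 65.8980%, W = 195.5417 kJ, Qc = 101.1923 kJ


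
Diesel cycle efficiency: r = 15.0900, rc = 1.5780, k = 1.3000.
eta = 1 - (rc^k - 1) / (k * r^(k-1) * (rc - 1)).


r^(k-1) = 2.2574
rc^k = 1.8094
eta = 0.5228 = 52.2806%

52.2806%


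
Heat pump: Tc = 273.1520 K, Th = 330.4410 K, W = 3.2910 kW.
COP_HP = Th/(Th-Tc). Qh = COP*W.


COP = 330.4410 / 57.2890 = 5.7680
Qh = 5.7680 * 3.2910 = 18.9824 kW

COP = 5.7680, Qh = 18.9824 kW


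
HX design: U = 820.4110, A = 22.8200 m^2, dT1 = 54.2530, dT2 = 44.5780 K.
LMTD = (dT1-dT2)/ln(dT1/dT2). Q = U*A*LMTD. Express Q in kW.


LMTD = 49.2572 K
Q = 820.4110 * 22.8200 * 49.2572 = 922183.1598 W = 922.1832 kW

922.1832 kW


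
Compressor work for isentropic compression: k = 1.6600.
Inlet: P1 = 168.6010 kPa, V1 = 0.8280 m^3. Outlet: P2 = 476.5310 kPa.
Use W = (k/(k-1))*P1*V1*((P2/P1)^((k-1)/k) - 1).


(k-1)/k = 0.3976
(P2/P1)^exp = 1.5115
W = 2.5152 * 168.6010 * 0.8280 * (1.5115 - 1) = 179.5938 kJ

179.5938 kJ


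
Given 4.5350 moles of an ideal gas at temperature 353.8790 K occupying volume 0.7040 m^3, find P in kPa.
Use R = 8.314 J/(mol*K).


P = nRT/V = 4.5350 * 8.314 * 353.8790 / 0.7040
= 13342.6503 / 0.7040 = 18952.6282 Pa = 18.9526 kPa

18.9526 kPa


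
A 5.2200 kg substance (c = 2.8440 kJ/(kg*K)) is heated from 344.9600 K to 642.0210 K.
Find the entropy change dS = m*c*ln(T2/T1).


T2/T1 = 1.8611
ln(T2/T1) = 0.6212
dS = 5.2200 * 2.8440 * 0.6212 = 9.2220 kJ/K

9.2220 kJ/K


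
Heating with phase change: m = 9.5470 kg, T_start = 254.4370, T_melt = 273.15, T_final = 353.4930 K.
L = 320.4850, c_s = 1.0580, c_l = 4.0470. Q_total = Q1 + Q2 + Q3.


Q1 (sensible, solid) = 9.5470 * 1.0580 * 18.7130 = 189.0149 kJ
Q2 (latent) = 9.5470 * 320.4850 = 3059.6703 kJ
Q3 (sensible, liquid) = 9.5470 * 4.0470 * 80.3430 = 3104.1891 kJ
Q_total = 6352.8743 kJ

6352.8743 kJ


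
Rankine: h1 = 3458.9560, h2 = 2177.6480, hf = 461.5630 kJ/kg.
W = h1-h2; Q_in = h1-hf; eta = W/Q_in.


W = 1281.3080 kJ/kg
Q_in = 2997.3930 kJ/kg
eta = 0.4275 = 42.7474%

eta = 42.7474%


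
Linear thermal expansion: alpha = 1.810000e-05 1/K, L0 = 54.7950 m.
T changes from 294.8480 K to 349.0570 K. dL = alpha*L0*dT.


dT = 54.2090 K
dL = 1.810000e-05 * 54.7950 * 54.2090 = 0.053764 m
L_final = 54.848764 m

dL = 0.053764 m


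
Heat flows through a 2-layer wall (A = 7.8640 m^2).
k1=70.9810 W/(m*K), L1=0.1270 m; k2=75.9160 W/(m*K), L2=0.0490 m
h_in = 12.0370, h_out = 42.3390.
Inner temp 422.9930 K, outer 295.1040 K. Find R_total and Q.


R_conv_in = 1/(12.0370*7.8640) = 0.0106
R_1 = 0.1270/(70.9810*7.8640) = 0.0002
R_2 = 0.0490/(75.9160*7.8640) = 8.2077e-05
R_conv_out = 1/(42.3390*7.8640) = 0.0030
R_total = 0.0139 K/W
Q = 127.8890 / 0.0139 = 9215.7281 W

R_total = 0.0139 K/W, Q = 9215.7281 W


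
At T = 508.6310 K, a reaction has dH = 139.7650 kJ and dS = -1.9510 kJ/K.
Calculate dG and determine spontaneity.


T*dS = 508.6310 * -1.9510 = -992.3391 kJ
dG = 139.7650 + 992.3391 = 1132.1041 kJ (non-spontaneous)

dG = 1132.1041 kJ, non-spontaneous


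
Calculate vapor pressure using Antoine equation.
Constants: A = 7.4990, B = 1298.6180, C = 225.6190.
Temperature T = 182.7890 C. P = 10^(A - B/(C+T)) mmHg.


C+T = 408.4080
B/(C+T) = 3.1797
log10(P) = 7.4990 - 3.1797 = 4.3193
P = 10^4.3193 = 20858.9505 mmHg

20858.9505 mmHg


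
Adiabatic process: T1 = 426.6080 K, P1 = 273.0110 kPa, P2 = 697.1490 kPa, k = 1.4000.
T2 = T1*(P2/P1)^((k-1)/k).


(k-1)/k = 0.2857
(P2/P1)^exp = 1.3072
T2 = 426.6080 * 1.3072 = 557.6430 K

557.6430 K


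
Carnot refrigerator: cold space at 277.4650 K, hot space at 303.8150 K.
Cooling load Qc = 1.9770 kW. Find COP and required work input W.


COP = 277.4650 / 26.3500 = 10.5300
W = 1.9770 / 10.5300 = 0.1877 kW

COP = 10.5300, W = 0.1877 kW


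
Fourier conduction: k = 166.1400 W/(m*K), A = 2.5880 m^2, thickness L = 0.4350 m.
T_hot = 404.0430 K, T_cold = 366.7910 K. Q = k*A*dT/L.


dT = 37.2520 K
Q = 166.1400 * 2.5880 * 37.2520 / 0.4350 = 36821.2744 W

36821.2744 W


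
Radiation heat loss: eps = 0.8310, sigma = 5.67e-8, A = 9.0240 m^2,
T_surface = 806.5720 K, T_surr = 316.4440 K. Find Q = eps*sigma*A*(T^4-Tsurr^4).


T^4 = 4.2323e+11
Tsurr^4 = 1.0027e+10
Q = 0.8310 * 5.67e-8 * 9.0240 * 4.1320e+11 = 175688.0666 W

175688.0666 W


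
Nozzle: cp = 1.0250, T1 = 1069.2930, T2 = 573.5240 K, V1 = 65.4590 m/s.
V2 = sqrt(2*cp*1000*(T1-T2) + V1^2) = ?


dT = 495.7690 K
2*cp*1000*dT = 1016326.4500
V1^2 = 4284.8807
V2 = sqrt(1020611.3307) = 1010.2531 m/s

1010.2531 m/s


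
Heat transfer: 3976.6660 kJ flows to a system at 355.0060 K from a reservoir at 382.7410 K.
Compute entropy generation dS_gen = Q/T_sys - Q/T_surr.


dS_sys = 3976.6660/355.0060 = 11.2017 kJ/K
dS_surr = -3976.6660/382.7410 = -10.3900 kJ/K
dS_gen = 11.2017 - 10.3900 = 0.8117 kJ/K (irreversible)

dS_gen = 0.8117 kJ/K, irreversible


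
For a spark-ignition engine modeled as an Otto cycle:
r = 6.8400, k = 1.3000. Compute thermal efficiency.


r^(k-1) = 1.7804
eta = 1 - 1/1.7804 = 0.4383 = 43.8327%

43.8327%


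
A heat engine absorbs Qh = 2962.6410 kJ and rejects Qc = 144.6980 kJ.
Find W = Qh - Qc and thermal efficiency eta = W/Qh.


W = 2962.6410 - 144.6980 = 2817.9430 kJ
eta = 2817.9430 / 2962.6410 = 0.9512 = 95.1159%

W = 2817.9430 kJ, eta = 95.1159%


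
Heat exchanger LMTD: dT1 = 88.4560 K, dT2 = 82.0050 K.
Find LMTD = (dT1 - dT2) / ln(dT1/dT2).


dT1/dT2 = 1.0787
ln(dT1/dT2) = 0.0757
LMTD = 6.4510 / 0.0757 = 85.1898 K

85.1898 K


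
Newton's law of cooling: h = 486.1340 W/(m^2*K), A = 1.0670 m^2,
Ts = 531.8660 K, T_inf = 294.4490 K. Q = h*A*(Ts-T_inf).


dT = 237.4170 K
Q = 486.1340 * 1.0670 * 237.4170 = 123149.3798 W

123149.3798 W


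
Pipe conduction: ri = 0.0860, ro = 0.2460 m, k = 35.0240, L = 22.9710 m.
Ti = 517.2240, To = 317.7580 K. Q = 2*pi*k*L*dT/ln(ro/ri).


dT = 199.4660 K
ln(ro/ri) = 1.0510
Q = 2*pi*35.0240*22.9710*199.4660 / 1.0510 = 959396.6320 W

959396.6320 W


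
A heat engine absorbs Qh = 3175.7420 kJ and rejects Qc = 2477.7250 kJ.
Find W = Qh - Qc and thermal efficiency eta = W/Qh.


W = 3175.7420 - 2477.7250 = 698.0170 kJ
eta = 698.0170 / 3175.7420 = 0.2198 = 21.9797%

W = 698.0170 kJ, eta = 21.9797%


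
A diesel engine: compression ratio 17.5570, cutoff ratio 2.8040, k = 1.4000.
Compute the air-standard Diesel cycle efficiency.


r^(k-1) = 3.1462
rc^k = 4.2353
eta = 0.5928 = 59.2829%

59.2829%


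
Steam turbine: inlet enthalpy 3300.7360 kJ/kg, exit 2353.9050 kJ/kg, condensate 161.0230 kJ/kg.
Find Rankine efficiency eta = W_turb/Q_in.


W = 946.8310 kJ/kg
Q_in = 3139.7130 kJ/kg
eta = 0.3016 = 30.1566%

eta = 30.1566%


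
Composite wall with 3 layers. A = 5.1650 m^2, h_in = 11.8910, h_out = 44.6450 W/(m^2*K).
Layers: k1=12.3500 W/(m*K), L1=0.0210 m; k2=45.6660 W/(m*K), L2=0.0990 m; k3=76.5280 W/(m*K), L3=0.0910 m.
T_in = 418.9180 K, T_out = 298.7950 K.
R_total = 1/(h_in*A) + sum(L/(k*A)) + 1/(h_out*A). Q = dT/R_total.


R_conv_in = 1/(11.8910*5.1650) = 0.0163
R_1 = 0.0210/(12.3500*5.1650) = 0.0003
R_2 = 0.0990/(45.6660*5.1650) = 0.0004
R_3 = 0.0910/(76.5280*5.1650) = 0.0002
R_conv_out = 1/(44.6450*5.1650) = 0.0043
R_total = 0.0216 K/W
Q = 120.1230 / 0.0216 = 5561.7701 W

R_total = 0.0216 K/W, Q = 5561.7701 W


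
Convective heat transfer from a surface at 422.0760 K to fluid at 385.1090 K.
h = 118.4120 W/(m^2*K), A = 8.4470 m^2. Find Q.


dT = 36.9670 K
Q = 118.4120 * 8.4470 * 36.9670 = 36975.3606 W

36975.3606 W


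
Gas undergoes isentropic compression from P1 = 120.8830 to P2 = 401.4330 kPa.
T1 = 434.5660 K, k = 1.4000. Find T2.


(k-1)/k = 0.2857
(P2/P1)^exp = 1.4091
T2 = 434.5660 * 1.4091 = 612.3274 K

612.3274 K


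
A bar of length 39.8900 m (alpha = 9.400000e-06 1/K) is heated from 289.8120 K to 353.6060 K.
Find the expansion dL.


dT = 63.7940 K
dL = 9.400000e-06 * 39.8900 * 63.7940 = 0.023921 m
L_final = 39.913921 m

dL = 0.023921 m


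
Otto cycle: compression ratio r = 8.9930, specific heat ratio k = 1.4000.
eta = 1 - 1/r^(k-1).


r^(k-1) = 2.4075
eta = 1 - 1/2.4075 = 0.5846 = 58.4627%

58.4627%


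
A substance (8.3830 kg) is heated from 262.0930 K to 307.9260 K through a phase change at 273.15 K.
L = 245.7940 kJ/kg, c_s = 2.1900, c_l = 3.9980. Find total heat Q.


Q1 (sensible, solid) = 8.3830 * 2.1900 * 11.0570 = 202.9929 kJ
Q2 (latent) = 8.3830 * 245.7940 = 2060.4911 kJ
Q3 (sensible, liquid) = 8.3830 * 3.9980 * 34.7760 = 1165.5258 kJ
Q_total = 3429.0098 kJ

3429.0098 kJ


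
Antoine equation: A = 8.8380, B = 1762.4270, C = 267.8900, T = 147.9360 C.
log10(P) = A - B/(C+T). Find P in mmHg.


C+T = 415.8260
B/(C+T) = 4.2384
log10(P) = 8.8380 - 4.2384 = 4.5996
P = 10^4.5996 = 39776.2514 mmHg

39776.2514 mmHg


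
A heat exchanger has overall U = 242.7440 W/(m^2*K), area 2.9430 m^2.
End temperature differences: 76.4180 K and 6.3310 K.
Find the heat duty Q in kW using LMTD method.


LMTD = 28.1388 K
Q = 242.7440 * 2.9430 * 28.1388 = 20102.2348 W = 20.1022 kW

20.1022 kW


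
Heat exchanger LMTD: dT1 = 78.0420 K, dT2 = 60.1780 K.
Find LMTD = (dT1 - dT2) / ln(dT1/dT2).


dT1/dT2 = 1.2969
ln(dT1/dT2) = 0.2599
LMTD = 17.8640 / 0.2599 = 68.7235 K

68.7235 K


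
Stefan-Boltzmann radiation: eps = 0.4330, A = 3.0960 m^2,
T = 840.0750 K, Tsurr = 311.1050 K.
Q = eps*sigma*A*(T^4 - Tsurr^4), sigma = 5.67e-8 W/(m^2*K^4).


T^4 = 4.9805e+11
Tsurr^4 = 9.3676e+09
Q = 0.4330 * 5.67e-8 * 3.0960 * 4.8868e+11 = 37144.7891 W

37144.7891 W


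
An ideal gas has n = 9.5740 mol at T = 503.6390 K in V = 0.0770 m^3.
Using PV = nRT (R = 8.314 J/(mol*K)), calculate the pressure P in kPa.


P = nRT/V = 9.5740 * 8.314 * 503.6390 / 0.0770
= 40088.7760 / 0.0770 = 520633.4543 Pa = 520.6335 kPa

520.6335 kPa


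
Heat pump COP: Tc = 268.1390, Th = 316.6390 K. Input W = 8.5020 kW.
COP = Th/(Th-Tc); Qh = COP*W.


COP = 316.6390 / 48.5000 = 6.5286
Qh = 6.5286 * 8.5020 = 55.5065 kW

COP = 6.5286, Qh = 55.5065 kW


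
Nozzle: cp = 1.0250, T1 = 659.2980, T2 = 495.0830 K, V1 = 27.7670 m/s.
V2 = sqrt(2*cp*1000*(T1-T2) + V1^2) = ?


dT = 164.2150 K
2*cp*1000*dT = 336640.7500
V1^2 = 771.0063
V2 = sqrt(337411.7563) = 580.8715 m/s

580.8715 m/s


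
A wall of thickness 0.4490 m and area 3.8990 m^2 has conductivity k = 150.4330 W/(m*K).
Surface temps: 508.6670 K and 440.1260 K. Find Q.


dT = 68.5410 K
Q = 150.4330 * 3.8990 * 68.5410 / 0.4490 = 89536.5687 W

89536.5687 W


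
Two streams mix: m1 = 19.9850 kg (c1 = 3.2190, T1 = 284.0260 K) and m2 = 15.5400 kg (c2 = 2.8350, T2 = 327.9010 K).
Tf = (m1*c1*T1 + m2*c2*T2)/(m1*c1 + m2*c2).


num = 32717.8534
den = 108.3876
Tf = 301.8597 K

301.8597 K


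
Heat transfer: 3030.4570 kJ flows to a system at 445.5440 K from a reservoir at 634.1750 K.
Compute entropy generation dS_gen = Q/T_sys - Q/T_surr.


dS_sys = 3030.4570/445.5440 = 6.8017 kJ/K
dS_surr = -3030.4570/634.1750 = -4.7786 kJ/K
dS_gen = 6.8017 - 4.7786 = 2.0231 kJ/K (irreversible)

dS_gen = 2.0231 kJ/K, irreversible


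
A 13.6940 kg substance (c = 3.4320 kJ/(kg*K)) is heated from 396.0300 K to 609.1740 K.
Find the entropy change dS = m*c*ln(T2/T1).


T2/T1 = 1.5382
ln(T2/T1) = 0.4306
dS = 13.6940 * 3.4320 * 0.4306 = 20.2379 kJ/K

20.2379 kJ/K


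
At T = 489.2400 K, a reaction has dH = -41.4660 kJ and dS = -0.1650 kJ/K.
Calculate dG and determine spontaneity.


T*dS = 489.2400 * -0.1650 = -80.7246 kJ
dG = -41.4660 + 80.7246 = 39.2586 kJ (non-spontaneous)

dG = 39.2586 kJ, non-spontaneous


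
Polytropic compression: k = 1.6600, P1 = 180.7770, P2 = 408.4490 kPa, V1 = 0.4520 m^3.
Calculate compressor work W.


(k-1)/k = 0.3976
(P2/P1)^exp = 1.3828
W = 2.5152 * 180.7770 * 0.4520 * (1.3828 - 1) = 78.6621 kJ

78.6621 kJ


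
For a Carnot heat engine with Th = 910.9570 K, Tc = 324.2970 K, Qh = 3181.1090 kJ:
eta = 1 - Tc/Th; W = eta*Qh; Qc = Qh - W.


eta = 1 - 324.2970/910.9570 = 0.6440
W = 0.6440 * 3181.1090 = 2048.6471 kJ
Qc = 3181.1090 - 2048.6471 = 1132.4619 kJ

eta = 64.4004%, W = 2048.6471 kJ, Qc = 1132.4619 kJ


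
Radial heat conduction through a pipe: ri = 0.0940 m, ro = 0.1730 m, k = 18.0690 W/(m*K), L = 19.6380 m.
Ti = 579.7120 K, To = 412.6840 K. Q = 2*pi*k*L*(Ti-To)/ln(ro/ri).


dT = 167.0280 K
ln(ro/ri) = 0.6100
Q = 2*pi*18.0690*19.6380*167.0280 / 0.6100 = 610482.1322 W

610482.1322 W


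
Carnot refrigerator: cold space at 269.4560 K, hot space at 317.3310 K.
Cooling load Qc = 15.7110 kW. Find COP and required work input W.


COP = 269.4560 / 47.8750 = 5.6283
W = 15.7110 / 5.6283 = 2.7914 kW

COP = 5.6283, W = 2.7914 kW


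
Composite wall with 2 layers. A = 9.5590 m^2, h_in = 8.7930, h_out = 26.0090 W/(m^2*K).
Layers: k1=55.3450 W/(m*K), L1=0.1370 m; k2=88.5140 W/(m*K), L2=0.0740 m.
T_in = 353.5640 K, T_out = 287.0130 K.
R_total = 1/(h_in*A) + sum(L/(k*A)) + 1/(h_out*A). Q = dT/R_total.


R_conv_in = 1/(8.7930*9.5590) = 0.0119
R_1 = 0.1370/(55.3450*9.5590) = 0.0003
R_2 = 0.0740/(88.5140*9.5590) = 8.7460e-05
R_conv_out = 1/(26.0090*9.5590) = 0.0040
R_total = 0.0163 K/W
Q = 66.5510 / 0.0163 = 4091.4237 W

R_total = 0.0163 K/W, Q = 4091.4237 W


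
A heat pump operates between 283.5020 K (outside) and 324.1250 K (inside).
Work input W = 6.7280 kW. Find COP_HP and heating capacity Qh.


COP = 324.1250 / 40.6230 = 7.9789
Qh = 7.9789 * 6.7280 = 53.6817 kW

COP = 7.9789, Qh = 53.6817 kW


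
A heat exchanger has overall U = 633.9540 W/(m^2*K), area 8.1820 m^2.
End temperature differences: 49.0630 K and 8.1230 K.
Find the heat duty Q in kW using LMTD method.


LMTD = 22.7646 K
Q = 633.9540 * 8.1820 * 22.7646 = 118080.2879 W = 118.0803 kW

118.0803 kW


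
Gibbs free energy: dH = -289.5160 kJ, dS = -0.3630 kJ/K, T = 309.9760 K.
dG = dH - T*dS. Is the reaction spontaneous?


T*dS = 309.9760 * -0.3630 = -112.5213 kJ
dG = -289.5160 + 112.5213 = -176.9947 kJ (spontaneous)

dG = -176.9947 kJ, spontaneous


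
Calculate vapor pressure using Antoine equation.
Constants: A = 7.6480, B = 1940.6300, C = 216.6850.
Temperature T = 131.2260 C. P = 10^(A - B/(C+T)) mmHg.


C+T = 347.9110
B/(C+T) = 5.5779
log10(P) = 7.6480 - 5.5779 = 2.0701
P = 10^2.0701 = 117.5034 mmHg

117.5034 mmHg


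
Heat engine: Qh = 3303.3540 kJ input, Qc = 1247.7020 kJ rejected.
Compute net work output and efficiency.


W = 3303.3540 - 1247.7020 = 2055.6520 kJ
eta = 2055.6520 / 3303.3540 = 0.6223 = 62.2292%

W = 2055.6520 kJ, eta = 62.2292%


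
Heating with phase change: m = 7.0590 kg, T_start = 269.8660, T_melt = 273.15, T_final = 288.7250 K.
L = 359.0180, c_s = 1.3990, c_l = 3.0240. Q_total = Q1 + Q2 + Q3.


Q1 (sensible, solid) = 7.0590 * 1.3990 * 3.2840 = 32.4313 kJ
Q2 (latent) = 7.0590 * 359.0180 = 2534.3081 kJ
Q3 (sensible, liquid) = 7.0590 * 3.0240 * 15.5750 = 332.4704 kJ
Q_total = 2899.2098 kJ

2899.2098 kJ


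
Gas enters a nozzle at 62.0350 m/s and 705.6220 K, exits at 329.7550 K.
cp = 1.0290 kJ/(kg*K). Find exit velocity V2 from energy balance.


dT = 375.8670 K
2*cp*1000*dT = 773534.2860
V1^2 = 3848.3412
V2 = sqrt(777382.6272) = 881.6930 m/s

881.6930 m/s


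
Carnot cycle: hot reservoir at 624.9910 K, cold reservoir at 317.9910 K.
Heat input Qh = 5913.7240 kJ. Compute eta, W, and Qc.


eta = 1 - 317.9910/624.9910 = 0.4912
W = 0.4912 * 5913.7240 = 2904.8631 kJ
Qc = 5913.7240 - 2904.8631 = 3008.8609 kJ

eta = 49.1207%, W = 2904.8631 kJ, Qc = 3008.8609 kJ


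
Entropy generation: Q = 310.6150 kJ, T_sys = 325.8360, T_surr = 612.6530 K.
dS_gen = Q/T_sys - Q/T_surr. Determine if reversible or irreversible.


dS_sys = 310.6150/325.8360 = 0.9533 kJ/K
dS_surr = -310.6150/612.6530 = -0.5070 kJ/K
dS_gen = 0.9533 - 0.5070 = 0.4463 kJ/K (irreversible)

dS_gen = 0.4463 kJ/K, irreversible


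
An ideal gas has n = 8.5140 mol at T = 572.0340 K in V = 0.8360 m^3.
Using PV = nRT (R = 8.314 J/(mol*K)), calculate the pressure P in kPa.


P = nRT/V = 8.5140 * 8.314 * 572.0340 / 0.8360
= 40491.6532 / 0.8360 = 48434.9919 Pa = 48.4350 kPa

48.4350 kPa


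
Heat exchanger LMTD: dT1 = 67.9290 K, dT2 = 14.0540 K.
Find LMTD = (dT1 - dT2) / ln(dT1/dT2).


dT1/dT2 = 4.8334
ln(dT1/dT2) = 1.5756
LMTD = 53.8750 / 1.5756 = 34.1943 K

34.1943 K


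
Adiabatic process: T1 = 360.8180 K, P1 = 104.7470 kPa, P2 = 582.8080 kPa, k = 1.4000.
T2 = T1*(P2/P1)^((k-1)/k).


(k-1)/k = 0.2857
(P2/P1)^exp = 1.6329
T2 = 360.8180 * 1.6329 = 589.1895 K

589.1895 K


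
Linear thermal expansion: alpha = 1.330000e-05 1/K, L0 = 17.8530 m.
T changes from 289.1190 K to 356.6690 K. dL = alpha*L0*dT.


dT = 67.5500 K
dL = 1.330000e-05 * 17.8530 * 67.5500 = 0.016039 m
L_final = 17.869039 m

dL = 0.016039 m


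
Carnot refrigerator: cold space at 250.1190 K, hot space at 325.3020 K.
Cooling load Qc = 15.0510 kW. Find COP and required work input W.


COP = 250.1190 / 75.1830 = 3.3268
W = 15.0510 / 3.3268 = 4.5242 kW

COP = 3.3268, W = 4.5242 kW


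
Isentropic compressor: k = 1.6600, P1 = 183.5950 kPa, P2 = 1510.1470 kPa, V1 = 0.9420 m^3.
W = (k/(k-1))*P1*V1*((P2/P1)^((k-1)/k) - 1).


(k-1)/k = 0.3976
(P2/P1)^exp = 2.3113
W = 2.5152 * 183.5950 * 0.9420 * (2.3113 - 1) = 570.4022 kJ

570.4022 kJ


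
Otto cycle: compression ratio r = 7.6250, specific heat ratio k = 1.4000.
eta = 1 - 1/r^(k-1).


r^(k-1) = 2.2537
eta = 1 - 1/2.2537 = 0.5563 = 55.6285%

55.6285%


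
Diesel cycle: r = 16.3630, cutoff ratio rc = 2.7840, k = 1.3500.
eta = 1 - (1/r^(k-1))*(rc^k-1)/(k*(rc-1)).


r^(k-1) = 2.6598
rc^k = 3.9839
eta = 0.5342 = 53.4203%

53.4203%


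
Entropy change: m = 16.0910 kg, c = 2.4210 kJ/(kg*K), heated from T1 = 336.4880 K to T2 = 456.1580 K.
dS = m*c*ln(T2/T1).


T2/T1 = 1.3556
ln(T2/T1) = 0.3043
dS = 16.0910 * 2.4210 * 0.3043 = 11.8535 kJ/K

11.8535 kJ/K


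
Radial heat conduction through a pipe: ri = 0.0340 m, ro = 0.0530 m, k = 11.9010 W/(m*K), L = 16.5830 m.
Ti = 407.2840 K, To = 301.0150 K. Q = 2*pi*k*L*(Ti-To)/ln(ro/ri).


dT = 106.2690 K
ln(ro/ri) = 0.4439
Q = 2*pi*11.9010*16.5830*106.2690 / 0.4439 = 296836.4059 W

296836.4059 W


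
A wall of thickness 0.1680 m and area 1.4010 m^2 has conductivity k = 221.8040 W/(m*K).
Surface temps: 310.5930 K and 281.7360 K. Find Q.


dT = 28.8570 K
Q = 221.8040 * 1.4010 * 28.8570 / 0.1680 = 53376.4157 W

53376.4157 W


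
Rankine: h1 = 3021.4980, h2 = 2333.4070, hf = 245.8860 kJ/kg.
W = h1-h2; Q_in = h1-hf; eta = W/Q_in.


W = 688.0910 kJ/kg
Q_in = 2775.6120 kJ/kg
eta = 0.2479 = 24.7906%

eta = 24.7906%


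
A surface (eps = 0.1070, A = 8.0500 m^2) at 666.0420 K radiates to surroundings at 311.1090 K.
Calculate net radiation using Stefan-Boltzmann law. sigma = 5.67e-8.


T^4 = 1.9679e+11
Tsurr^4 = 9.3681e+09
Q = 0.1070 * 5.67e-8 * 8.0500 * 1.8742e+11 = 9153.4903 W

9153.4903 W
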